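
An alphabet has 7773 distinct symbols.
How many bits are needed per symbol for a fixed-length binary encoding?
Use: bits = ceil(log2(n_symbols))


log2(7773) = 12.9243
Bracket: 2^12 = 4096 < 7773 <= 2^13 = 8192
So ceil(log2(7773)) = 13

bits = ceil(log2(7773)) = ceil(12.9243) = 13 bits


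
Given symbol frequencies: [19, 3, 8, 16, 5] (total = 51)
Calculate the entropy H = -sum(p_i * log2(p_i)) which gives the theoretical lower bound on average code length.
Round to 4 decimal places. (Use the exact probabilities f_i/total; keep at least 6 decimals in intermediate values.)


Per-symbol terms -p_i * log2(p_i) with p_i = f_i/51:
  p = 19/51 = 0.372549: log2(p) = -1.424498, -p*log2(p) = 0.530695
  p = 3/51 = 0.058824: log2(p) = -4.087463, -p*log2(p) = 0.240439
  p = 8/51 = 0.156863: log2(p) = -2.672425, -p*log2(p) = 0.419204
  p = 16/51 = 0.313725: log2(p) = -1.672425, -p*log2(p) = 0.524682
  p = 5/51 = 0.098039: log2(p) = -3.350497, -p*log2(p) = 0.328480
H = 0.530695 + 0.240439 + 0.419204 + 0.524682 + 0.328480 = 2.043500

H = 2.0435 bits/symbol


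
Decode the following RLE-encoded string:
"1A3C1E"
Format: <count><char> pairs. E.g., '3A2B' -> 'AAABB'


Expanding each <count><char> pair:
  1A -> 'A'
  3C -> 'CCC'
  1E -> 'E'

Decoded = ACCCE


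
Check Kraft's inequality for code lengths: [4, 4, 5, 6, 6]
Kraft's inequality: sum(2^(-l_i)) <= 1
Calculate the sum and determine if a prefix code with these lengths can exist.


Sum = 2^(-4) + 2^(-4) + 2^(-5) + 2^(-6) + 2^(-6)
    = 0.0625 + 0.0625 + 0.03125 + 0.015625 + 0.015625
    = 12/64 = 0.1875
Since 0.1875 <= 1, Kraft's inequality IS satisfied.
A prefix code with these lengths CAN exist.

Kraft sum = 0.1875. Satisfied.


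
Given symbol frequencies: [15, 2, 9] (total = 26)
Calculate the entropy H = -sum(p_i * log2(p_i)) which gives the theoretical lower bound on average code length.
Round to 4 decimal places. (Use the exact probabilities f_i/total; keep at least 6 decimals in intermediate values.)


Per-symbol terms -p_i * log2(p_i) with p_i = f_i/26:
  p = 15/26 = 0.576923: log2(p) = -0.793549, -p*log2(p) = 0.457817
  p = 2/26 = 0.076923: log2(p) = -3.700440, -p*log2(p) = 0.284649
  p = 9/26 = 0.346154: log2(p) = -1.530515, -p*log2(p) = 0.529794
H = 0.457817 + 0.284649 + 0.529794 = 1.272260

H = 1.2723 bits/symbol


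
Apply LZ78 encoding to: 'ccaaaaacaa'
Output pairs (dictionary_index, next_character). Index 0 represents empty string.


LZ78 encoding steps:
Dictionary: {0: ''}
Step 1: w='' (idx 0), next='c' -> output (0, 'c'), add 'c' as idx 1
Step 2: w='c' (idx 1), next='a' -> output (1, 'a'), add 'ca' as idx 2
Step 3: w='' (idx 0), next='a' -> output (0, 'a'), add 'a' as idx 3
Step 4: w='a' (idx 3), next='a' -> output (3, 'a'), add 'aa' as idx 4
Step 5: w='a' (idx 3), next='c' -> output (3, 'c'), add 'ac' as idx 5
Step 6: w='aa' (idx 4), end of input -> output (4, '')


Encoded: [(0, 'c'), (1, 'a'), (0, 'a'), (3, 'a'), (3, 'c'), (4, '')]


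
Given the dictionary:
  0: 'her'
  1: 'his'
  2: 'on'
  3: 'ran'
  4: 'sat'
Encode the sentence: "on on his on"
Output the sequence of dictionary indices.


Look up each word in the dictionary:
  'on' -> 2
  'on' -> 2
  'his' -> 1
  'on' -> 2

Encoded: [2, 2, 1, 2]


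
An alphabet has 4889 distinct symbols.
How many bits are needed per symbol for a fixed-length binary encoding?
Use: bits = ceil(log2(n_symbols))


log2(4889) = 12.2553
Bracket: 2^12 = 4096 < 4889 <= 2^13 = 8192
So ceil(log2(4889)) = 13

bits = ceil(log2(4889)) = ceil(12.2553) = 13 bits


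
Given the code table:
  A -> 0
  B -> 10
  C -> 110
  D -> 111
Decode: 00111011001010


Decoding:
0 -> A
0 -> A
111 -> D
0 -> A
110 -> C
0 -> A
10 -> B
10 -> B


Result: AADACABB


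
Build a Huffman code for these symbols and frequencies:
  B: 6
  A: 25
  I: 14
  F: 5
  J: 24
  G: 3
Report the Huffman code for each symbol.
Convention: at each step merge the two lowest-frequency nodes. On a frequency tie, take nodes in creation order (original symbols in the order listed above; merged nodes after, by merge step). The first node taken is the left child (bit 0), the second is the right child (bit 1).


Huffman tree construction:
Step 1: Merge G(3) + F(5) = 8
Step 2: Merge B(6) + (G+F)(8) = 14
Step 3: Merge I(14) + (B+(G+F))(14) = 28
Step 4: Merge J(24) + A(25) = 49
Step 5: Merge (I+(B+(G+F)))(28) + (J+A)(49) = 77
Read each symbol's code off the tree from the root (left child = 0, right child = 1).

Codes:
  B: 010 (length 3)
  A: 11 (length 2)
  I: 00 (length 2)
  F: 0111 (length 4)
  J: 10 (length 2)
  G: 0110 (length 4)
Average code length: 176/77 = 2.2857 bits/symbol


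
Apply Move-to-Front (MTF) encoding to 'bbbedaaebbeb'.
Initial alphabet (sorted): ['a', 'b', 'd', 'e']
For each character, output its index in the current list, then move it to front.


MTF encoding:
'b': index 1 in ['a', 'b', 'd', 'e'] -> ['b', 'a', 'd', 'e']
'b': index 0 in ['b', 'a', 'd', 'e'] -> ['b', 'a', 'd', 'e']
'b': index 0 in ['b', 'a', 'd', 'e'] -> ['b', 'a', 'd', 'e']
'e': index 3 in ['b', 'a', 'd', 'e'] -> ['e', 'b', 'a', 'd']
'd': index 3 in ['e', 'b', 'a', 'd'] -> ['d', 'e', 'b', 'a']
'a': index 3 in ['d', 'e', 'b', 'a'] -> ['a', 'd', 'e', 'b']
'a': index 0 in ['a', 'd', 'e', 'b'] -> ['a', 'd', 'e', 'b']
'e': index 2 in ['a', 'd', 'e', 'b'] -> ['e', 'a', 'd', 'b']
'b': index 3 in ['e', 'a', 'd', 'b'] -> ['b', 'e', 'a', 'd']
'b': index 0 in ['b', 'e', 'a', 'd'] -> ['b', 'e', 'a', 'd']
'e': index 1 in ['b', 'e', 'a', 'd'] -> ['e', 'b', 'a', 'd']
'b': index 1 in ['e', 'b', 'a', 'd'] -> ['b', 'e', 'a', 'd']


Output: [1, 0, 0, 3, 3, 3, 0, 2, 3, 0, 1, 1]


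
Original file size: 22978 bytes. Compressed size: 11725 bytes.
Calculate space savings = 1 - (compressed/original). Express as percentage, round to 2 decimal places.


ratio = compressed/original = 11725/22978 = 0.510271
savings = 1 - ratio = 1 - 0.510271 = 0.489729
as a percentage: 0.489729 * 100 = 48.97%

Space savings = 1 - 11725/22978 = 48.97%


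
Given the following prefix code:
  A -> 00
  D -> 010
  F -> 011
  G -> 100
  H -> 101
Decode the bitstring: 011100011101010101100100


Decoding step by step:
Bits 011 -> F
Bits 100 -> G
Bits 011 -> F
Bits 101 -> H
Bits 010 -> D
Bits 101 -> H
Bits 100 -> G
Bits 100 -> G


Decoded message: FGFHDHGG


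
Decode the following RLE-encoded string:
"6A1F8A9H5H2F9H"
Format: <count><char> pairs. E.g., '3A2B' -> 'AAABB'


Expanding each <count><char> pair:
  6A -> 'AAAAAA'
  1F -> 'F'
  8A -> 'AAAAAAAA'
  9H -> 'HHHHHHHHH'
  5H -> 'HHHHH'
  2F -> 'FF'
  9H -> 'HHHHHHHHH'

Decoded = AAAAAAFAAAAAAAAHHHHHHHHHHHHHHFFHHHHHHHHH


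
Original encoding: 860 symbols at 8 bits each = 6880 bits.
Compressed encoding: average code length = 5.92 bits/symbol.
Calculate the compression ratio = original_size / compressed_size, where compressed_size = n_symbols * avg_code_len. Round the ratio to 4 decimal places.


original_size = n_symbols * orig_bits = 860 * 8 = 6880 bits
compressed_size = n_symbols * avg_code_len = 860 * 5.92 = 5091.2 bits
ratio = original_size / compressed_size = 6880 / 5091.2 = 1.3514

Compression ratio = 1.3514


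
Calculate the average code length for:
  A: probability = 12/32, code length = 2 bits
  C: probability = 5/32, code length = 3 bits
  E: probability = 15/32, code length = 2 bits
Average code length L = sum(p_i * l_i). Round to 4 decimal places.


Weighted contributions p_i * l_i:
  A: (12/32) * 2 = 24/32
  C: (5/32) * 3 = 15/32
  E: (15/32) * 2 = 30/32
Sum = (24 + 15 + 30)/32 = 69/32

L = 69/32 = 2.1563 bits/symbol


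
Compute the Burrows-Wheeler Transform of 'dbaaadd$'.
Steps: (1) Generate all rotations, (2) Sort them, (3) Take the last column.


Rotations (sorted):
  0: $dbaaadd -> last char: d
  1: aaadd$db -> last char: b
  2: aadd$dba -> last char: a
  3: add$dbaa -> last char: a
  4: baaadd$d -> last char: d
  5: d$dbaaad -> last char: d
  6: dbaaadd$ -> last char: $
  7: dd$dbaaa -> last char: a


BWT = dbaadd$a


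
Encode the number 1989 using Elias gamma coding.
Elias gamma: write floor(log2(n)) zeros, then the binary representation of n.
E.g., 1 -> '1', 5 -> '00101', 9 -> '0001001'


num_bits = floor(log2(1989)) + 1 = 11
leading_zeros = num_bits - 1 = 10
binary(1989) = 11111000101

Elias gamma(1989) = '0000000000' + '11111000101' = 000000000011111000101 (21 bits)


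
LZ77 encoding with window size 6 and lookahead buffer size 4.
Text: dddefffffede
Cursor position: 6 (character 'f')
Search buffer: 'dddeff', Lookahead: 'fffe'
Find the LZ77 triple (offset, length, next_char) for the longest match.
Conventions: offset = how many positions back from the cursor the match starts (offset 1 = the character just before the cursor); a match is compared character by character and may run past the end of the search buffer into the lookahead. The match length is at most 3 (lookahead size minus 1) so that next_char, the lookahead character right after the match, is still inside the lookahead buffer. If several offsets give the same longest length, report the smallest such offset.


Try each offset into the search buffer:
  offset=1 (pos 5, char 'f'): match length 3
  offset=2 (pos 4, char 'f'): match length 3
  offset=3 (pos 3, char 'e'): match length 0
  offset=4 (pos 2, char 'd'): match length 0
  offset=5 (pos 1, char 'd'): match length 0
  offset=6 (pos 0, char 'd'): match length 0
Longest match has length 3, found at offsets 1, 2; take the smallest, offset 1.
next_char = character at position 6 + 3 = 9 -> 'e'

Best match: offset=1, length=3 (matching 'fff' starting at position 5)
LZ77 triple: (1, 3, 'e')


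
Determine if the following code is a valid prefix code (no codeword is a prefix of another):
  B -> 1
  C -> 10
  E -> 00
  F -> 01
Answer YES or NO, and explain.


Checking each pair (does one codeword prefix another?):
  B='1' vs C='10': prefix -- VIOLATION

NO -- this is NOT a valid prefix code. B (1) is a prefix of C (10).


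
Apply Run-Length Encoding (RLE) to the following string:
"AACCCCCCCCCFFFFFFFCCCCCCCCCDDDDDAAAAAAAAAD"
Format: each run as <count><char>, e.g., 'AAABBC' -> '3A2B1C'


Scanning runs left to right:
  i=0: run of 'A' x 2 -> '2A'
  i=2: run of 'C' x 9 -> '9C'
  i=11: run of 'F' x 7 -> '7F'
  i=18: run of 'C' x 9 -> '9C'
  i=27: run of 'D' x 5 -> '5D'
  i=32: run of 'A' x 9 -> '9A'
  i=41: run of 'D' x 1 -> '1D'

RLE = 2A9C7F9C5D9A1D


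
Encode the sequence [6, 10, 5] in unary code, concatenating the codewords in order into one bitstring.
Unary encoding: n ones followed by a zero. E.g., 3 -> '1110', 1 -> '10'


Encode each number as n ones followed by a terminating 0:
  6 -> 1111110 (7 bits)
  10 -> 11111111110 (11 bits)
  5 -> 111110 (6 bits)
Total length = 7 + 11 + 6 = 24 bits.

Unary([6, 10, 5]) = 111111011111111110111110 (24 bits)


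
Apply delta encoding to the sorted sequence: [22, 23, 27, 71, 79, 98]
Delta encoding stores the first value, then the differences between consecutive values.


First value: 22
Deltas:
  23 - 22 = 1
  27 - 23 = 4
  71 - 27 = 44
  79 - 71 = 8
  98 - 79 = 19


Delta encoded: [22, 1, 4, 44, 8, 19]


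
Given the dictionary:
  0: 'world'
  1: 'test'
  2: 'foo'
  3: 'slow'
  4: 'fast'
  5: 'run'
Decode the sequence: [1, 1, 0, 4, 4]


Look up each index in the dictionary:
  1 -> 'test'
  1 -> 'test'
  0 -> 'world'
  4 -> 'fast'
  4 -> 'fast'

Decoded: "test test world fast fast"


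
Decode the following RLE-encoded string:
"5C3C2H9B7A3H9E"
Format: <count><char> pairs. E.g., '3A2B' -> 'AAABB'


Expanding each <count><char> pair:
  5C -> 'CCCCC'
  3C -> 'CCC'
  2H -> 'HH'
  9B -> 'BBBBBBBBB'
  7A -> 'AAAAAAA'
  3H -> 'HHH'
  9E -> 'EEEEEEEEE'

Decoded = CCCCCCCCHHBBBBBBBBBAAAAAAAHHHEEEEEEEEE


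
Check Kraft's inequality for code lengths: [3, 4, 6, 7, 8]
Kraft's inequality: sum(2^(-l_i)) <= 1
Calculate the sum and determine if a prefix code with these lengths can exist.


Sum = 2^(-3) + 2^(-4) + 2^(-6) + 2^(-7) + 2^(-8)
    = 0.125 + 0.0625 + 0.015625 + 0.0078125 + 0.00390625
    = 55/256 = 0.21484375
Since 0.21484375 <= 1, Kraft's inequality IS satisfied.
A prefix code with these lengths CAN exist.

Kraft sum = 0.21484375. Satisfied.


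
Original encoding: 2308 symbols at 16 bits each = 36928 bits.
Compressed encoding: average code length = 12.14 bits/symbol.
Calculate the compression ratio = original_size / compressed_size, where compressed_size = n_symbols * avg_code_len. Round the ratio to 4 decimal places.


original_size = n_symbols * orig_bits = 2308 * 16 = 36928 bits
compressed_size = n_symbols * avg_code_len = 2308 * 12.14 = 28019.12 bits
ratio = original_size / compressed_size = 36928 / 28019.12 = 1.318

Compression ratio = 1.318


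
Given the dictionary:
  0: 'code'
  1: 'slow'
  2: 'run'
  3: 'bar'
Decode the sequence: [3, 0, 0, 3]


Look up each index in the dictionary:
  3 -> 'bar'
  0 -> 'code'
  0 -> 'code'
  3 -> 'bar'

Decoded: "bar code code bar"


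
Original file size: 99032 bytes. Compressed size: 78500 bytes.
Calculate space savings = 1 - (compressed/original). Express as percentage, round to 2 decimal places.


ratio = compressed/original = 78500/99032 = 0.792673
savings = 1 - ratio = 1 - 0.792673 = 0.207327
as a percentage: 0.207327 * 100 = 20.73%

Space savings = 1 - 78500/99032 = 20.73%


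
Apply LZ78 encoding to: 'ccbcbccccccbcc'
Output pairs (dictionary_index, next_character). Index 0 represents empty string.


LZ78 encoding steps:
Dictionary: {0: ''}
Step 1: w='' (idx 0), next='c' -> output (0, 'c'), add 'c' as idx 1
Step 2: w='c' (idx 1), next='b' -> output (1, 'b'), add 'cb' as idx 2
Step 3: w='cb' (idx 2), next='c' -> output (2, 'c'), add 'cbc' as idx 3
Step 4: w='c' (idx 1), next='c' -> output (1, 'c'), add 'cc' as idx 4
Step 5: w='cc' (idx 4), next='c' -> output (4, 'c'), add 'ccc' as idx 5
Step 6: w='' (idx 0), next='b' -> output (0, 'b'), add 'b' as idx 6
Step 7: w='cc' (idx 4), end of input -> output (4, '')


Encoded: [(0, 'c'), (1, 'b'), (2, 'c'), (1, 'c'), (4, 'c'), (0, 'b'), (4, '')]


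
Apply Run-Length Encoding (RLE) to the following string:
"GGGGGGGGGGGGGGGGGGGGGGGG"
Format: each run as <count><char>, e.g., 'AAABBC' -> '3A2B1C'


Scanning runs left to right:
  i=0: run of 'G' x 24 -> '24G'

RLE = 24G


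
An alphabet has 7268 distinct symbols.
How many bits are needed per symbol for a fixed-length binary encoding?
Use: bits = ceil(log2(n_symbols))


log2(7268) = 12.8273
Bracket: 2^12 = 4096 < 7268 <= 2^13 = 8192
So ceil(log2(7268)) = 13

bits = ceil(log2(7268)) = ceil(12.8273) = 13 bits


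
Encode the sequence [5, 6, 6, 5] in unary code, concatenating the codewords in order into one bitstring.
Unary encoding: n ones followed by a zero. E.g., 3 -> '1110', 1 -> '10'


Encode each number as n ones followed by a terminating 0:
  5 -> 111110 (6 bits)
  6 -> 1111110 (7 bits)
  6 -> 1111110 (7 bits)
  5 -> 111110 (6 bits)
Total length = 6 + 7 + 7 + 6 = 26 bits.

Unary([5, 6, 6, 5]) = 11111011111101111110111110 (26 bits)


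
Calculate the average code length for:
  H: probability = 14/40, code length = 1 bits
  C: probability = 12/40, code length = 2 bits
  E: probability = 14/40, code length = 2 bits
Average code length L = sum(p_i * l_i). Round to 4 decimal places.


Weighted contributions p_i * l_i:
  H: (14/40) * 1 = 14/40
  C: (12/40) * 2 = 24/40
  E: (14/40) * 2 = 28/40
Sum = (14 + 24 + 28)/40 = 66/40

L = 66/40 = 1.6500 bits/symbol


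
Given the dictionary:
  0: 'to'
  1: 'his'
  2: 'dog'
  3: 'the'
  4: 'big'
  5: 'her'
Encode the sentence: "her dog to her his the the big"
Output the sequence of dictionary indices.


Look up each word in the dictionary:
  'her' -> 5
  'dog' -> 2
  'to' -> 0
  'her' -> 5
  'his' -> 1
  'the' -> 3
  'the' -> 3
  'big' -> 4

Encoded: [5, 2, 0, 5, 1, 3, 3, 4]


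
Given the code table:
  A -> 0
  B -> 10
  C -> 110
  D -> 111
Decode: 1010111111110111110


Decoding:
10 -> B
10 -> B
111 -> D
111 -> D
110 -> C
111 -> D
110 -> C


Result: BBDDCDC


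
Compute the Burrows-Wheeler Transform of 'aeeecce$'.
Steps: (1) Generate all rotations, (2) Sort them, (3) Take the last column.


Rotations (sorted):
  0: $aeeecce -> last char: e
  1: aeeecce$ -> last char: $
  2: cce$aeee -> last char: e
  3: ce$aeeec -> last char: c
  4: e$aeeecc -> last char: c
  5: ecce$aee -> last char: e
  6: eecce$ae -> last char: e
  7: eeecce$a -> last char: a


BWT = e$ecceea


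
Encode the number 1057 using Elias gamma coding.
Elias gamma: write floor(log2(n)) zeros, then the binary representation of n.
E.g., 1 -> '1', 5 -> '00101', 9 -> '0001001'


num_bits = floor(log2(1057)) + 1 = 11
leading_zeros = num_bits - 1 = 10
binary(1057) = 10000100001

Elias gamma(1057) = '0000000000' + '10000100001' = 000000000010000100001 (21 bits)


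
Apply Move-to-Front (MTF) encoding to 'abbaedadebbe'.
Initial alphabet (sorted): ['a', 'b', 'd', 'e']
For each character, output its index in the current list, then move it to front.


MTF encoding:
'a': index 0 in ['a', 'b', 'd', 'e'] -> ['a', 'b', 'd', 'e']
'b': index 1 in ['a', 'b', 'd', 'e'] -> ['b', 'a', 'd', 'e']
'b': index 0 in ['b', 'a', 'd', 'e'] -> ['b', 'a', 'd', 'e']
'a': index 1 in ['b', 'a', 'd', 'e'] -> ['a', 'b', 'd', 'e']
'e': index 3 in ['a', 'b', 'd', 'e'] -> ['e', 'a', 'b', 'd']
'd': index 3 in ['e', 'a', 'b', 'd'] -> ['d', 'e', 'a', 'b']
'a': index 2 in ['d', 'e', 'a', 'b'] -> ['a', 'd', 'e', 'b']
'd': index 1 in ['a', 'd', 'e', 'b'] -> ['d', 'a', 'e', 'b']
'e': index 2 in ['d', 'a', 'e', 'b'] -> ['e', 'd', 'a', 'b']
'b': index 3 in ['e', 'd', 'a', 'b'] -> ['b', 'e', 'd', 'a']
'b': index 0 in ['b', 'e', 'd', 'a'] -> ['b', 'e', 'd', 'a']
'e': index 1 in ['b', 'e', 'd', 'a'] -> ['e', 'b', 'd', 'a']


Output: [0, 1, 0, 1, 3, 3, 2, 1, 2, 3, 0, 1]


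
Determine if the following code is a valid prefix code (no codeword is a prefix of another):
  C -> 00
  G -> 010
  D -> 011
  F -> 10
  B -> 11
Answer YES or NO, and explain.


Checking each pair (does one codeword prefix another?):
  C='00' vs G='010': no prefix
  C='00' vs D='011': no prefix
  C='00' vs F='10': no prefix
  C='00' vs B='11': no prefix
  G='010' vs C='00': no prefix
  G='010' vs D='011': no prefix
  G='010' vs F='10': no prefix
  G='010' vs B='11': no prefix
  D='011' vs C='00': no prefix
  D='011' vs G='010': no prefix
  D='011' vs F='10': no prefix
  D='011' vs B='11': no prefix
  F='10' vs C='00': no prefix
  F='10' vs G='010': no prefix
  F='10' vs D='011': no prefix
  F='10' vs B='11': no prefix
  B='11' vs C='00': no prefix
  B='11' vs G='010': no prefix
  B='11' vs D='011': no prefix
  B='11' vs F='10': no prefix
No violation found over all pairs.

YES -- this is a valid prefix code. No codeword is a prefix of any other codeword.


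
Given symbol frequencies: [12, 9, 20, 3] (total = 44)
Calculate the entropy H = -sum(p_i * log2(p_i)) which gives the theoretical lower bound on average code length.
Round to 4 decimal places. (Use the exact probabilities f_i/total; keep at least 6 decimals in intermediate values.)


Per-symbol terms -p_i * log2(p_i) with p_i = f_i/44:
  p = 12/44 = 0.272727: log2(p) = -1.874469, -p*log2(p) = 0.511219
  p = 9/44 = 0.204545: log2(p) = -2.289507, -p*log2(p) = 0.468308
  p = 20/44 = 0.454545: log2(p) = -1.137504, -p*log2(p) = 0.517047
  p = 3/44 = 0.068182: log2(p) = -3.874469, -p*log2(p) = 0.264168
H = 0.511219 + 0.468308 + 0.517047 + 0.264168 = 1.760742

H = 1.7607 bits/symbol


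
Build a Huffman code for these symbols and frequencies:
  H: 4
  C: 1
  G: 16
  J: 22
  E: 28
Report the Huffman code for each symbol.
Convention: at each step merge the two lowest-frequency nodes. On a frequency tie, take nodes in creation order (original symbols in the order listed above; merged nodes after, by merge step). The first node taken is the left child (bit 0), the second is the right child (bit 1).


Huffman tree construction:
Step 1: Merge C(1) + H(4) = 5
Step 2: Merge (C+H)(5) + G(16) = 21
Step 3: Merge ((C+H)+G)(21) + J(22) = 43
Step 4: Merge E(28) + (((C+H)+G)+J)(43) = 71
Read each symbol's code off the tree from the root (left child = 0, right child = 1).

Codes:
  H: 1001 (length 4)
  C: 1000 (length 4)
  G: 101 (length 3)
  J: 11 (length 2)
  E: 0 (length 1)
Average code length: 140/71 = 1.9718 bits/symbol


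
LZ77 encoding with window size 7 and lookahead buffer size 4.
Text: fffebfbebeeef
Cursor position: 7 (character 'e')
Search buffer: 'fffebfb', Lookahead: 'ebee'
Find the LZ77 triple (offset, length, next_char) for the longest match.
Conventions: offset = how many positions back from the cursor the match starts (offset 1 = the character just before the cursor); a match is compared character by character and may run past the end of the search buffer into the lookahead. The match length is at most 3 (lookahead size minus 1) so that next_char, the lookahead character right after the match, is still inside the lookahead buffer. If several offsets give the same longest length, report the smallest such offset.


Try each offset into the search buffer:
  offset=1 (pos 6, char 'b'): match length 0
  offset=2 (pos 5, char 'f'): match length 0
  offset=3 (pos 4, char 'b'): match length 0
  offset=4 (pos 3, char 'e'): match length 2
  offset=5 (pos 2, char 'f'): match length 0
  offset=6 (pos 1, char 'f'): match length 0
  offset=7 (pos 0, char 'f'): match length 0
Longest match has length 2 at offset 4.
next_char = character at position 7 + 2 = 9 -> 'e'

Best match: offset=4, length=2 (matching 'eb' starting at position 3)
LZ77 triple: (4, 2, 'e')


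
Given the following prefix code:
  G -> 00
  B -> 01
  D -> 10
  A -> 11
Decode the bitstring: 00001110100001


Decoding step by step:
Bits 00 -> G
Bits 00 -> G
Bits 11 -> A
Bits 10 -> D
Bits 10 -> D
Bits 00 -> G
Bits 01 -> B


Decoded message: GGADDGB


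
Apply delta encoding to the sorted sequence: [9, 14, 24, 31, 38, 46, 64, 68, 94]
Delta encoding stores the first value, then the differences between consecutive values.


First value: 9
Deltas:
  14 - 9 = 5
  24 - 14 = 10
  31 - 24 = 7
  38 - 31 = 7
  46 - 38 = 8
  64 - 46 = 18
  68 - 64 = 4
  94 - 68 = 26


Delta encoded: [9, 5, 10, 7, 7, 8, 18, 4, 26]


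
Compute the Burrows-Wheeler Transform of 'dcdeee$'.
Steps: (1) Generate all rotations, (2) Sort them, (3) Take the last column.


Rotations (sorted):
  0: $dcdeee -> last char: e
  1: cdeee$d -> last char: d
  2: dcdeee$ -> last char: $
  3: deee$dc -> last char: c
  4: e$dcdee -> last char: e
  5: ee$dcde -> last char: e
  6: eee$dcd -> last char: d


BWT = ed$ceed


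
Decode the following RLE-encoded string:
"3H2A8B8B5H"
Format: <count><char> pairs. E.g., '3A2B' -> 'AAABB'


Expanding each <count><char> pair:
  3H -> 'HHH'
  2A -> 'AA'
  8B -> 'BBBBBBBB'
  8B -> 'BBBBBBBB'
  5H -> 'HHHHH'

Decoded = HHHAABBBBBBBBBBBBBBBBHHHHH


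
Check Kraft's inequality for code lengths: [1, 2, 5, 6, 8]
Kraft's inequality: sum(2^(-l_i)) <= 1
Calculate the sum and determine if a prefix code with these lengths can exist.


Sum = 2^(-1) + 2^(-2) + 2^(-5) + 2^(-6) + 2^(-8)
    = 0.5 + 0.25 + 0.03125 + 0.015625 + 0.00390625
    = 205/256 = 0.80078125
Since 0.80078125 <= 1, Kraft's inequality IS satisfied.
A prefix code with these lengths CAN exist.

Kraft sum = 0.80078125. Satisfied.


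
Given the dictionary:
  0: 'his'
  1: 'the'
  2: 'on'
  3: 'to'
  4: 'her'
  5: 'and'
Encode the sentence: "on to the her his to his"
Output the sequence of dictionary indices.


Look up each word in the dictionary:
  'on' -> 2
  'to' -> 3
  'the' -> 1
  'her' -> 4
  'his' -> 0
  'to' -> 3
  'his' -> 0

Encoded: [2, 3, 1, 4, 0, 3, 0]


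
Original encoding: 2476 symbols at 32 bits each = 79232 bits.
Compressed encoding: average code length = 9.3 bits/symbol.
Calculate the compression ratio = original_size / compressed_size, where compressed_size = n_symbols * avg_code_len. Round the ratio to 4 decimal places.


original_size = n_symbols * orig_bits = 2476 * 32 = 79232 bits
compressed_size = n_symbols * avg_code_len = 2476 * 9.3 = 23026.8 bits
ratio = original_size / compressed_size = 79232 / 23026.8 = 3.4409

Compression ratio = 3.4409


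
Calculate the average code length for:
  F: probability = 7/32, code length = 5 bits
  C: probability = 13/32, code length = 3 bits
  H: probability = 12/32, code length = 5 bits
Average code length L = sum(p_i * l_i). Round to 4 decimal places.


Weighted contributions p_i * l_i:
  F: (7/32) * 5 = 35/32
  C: (13/32) * 3 = 39/32
  H: (12/32) * 5 = 60/32
Sum = (35 + 39 + 60)/32 = 134/32

L = 134/32 = 4.1875 bits/symbol


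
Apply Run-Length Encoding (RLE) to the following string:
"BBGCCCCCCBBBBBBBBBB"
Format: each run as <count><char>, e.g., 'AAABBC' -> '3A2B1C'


Scanning runs left to right:
  i=0: run of 'B' x 2 -> '2B'
  i=2: run of 'G' x 1 -> '1G'
  i=3: run of 'C' x 6 -> '6C'
  i=9: run of 'B' x 10 -> '10B'

RLE = 2B1G6C10B


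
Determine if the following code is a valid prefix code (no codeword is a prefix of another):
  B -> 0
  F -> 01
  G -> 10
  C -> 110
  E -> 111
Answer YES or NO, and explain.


Checking each pair (does one codeword prefix another?):
  B='0' vs F='01': prefix -- VIOLATION

NO -- this is NOT a valid prefix code. B (0) is a prefix of F (01).


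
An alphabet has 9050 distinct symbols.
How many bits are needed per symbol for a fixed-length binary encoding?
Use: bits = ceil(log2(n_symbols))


log2(9050) = 13.1437
Bracket: 2^13 = 8192 < 9050 <= 2^14 = 16384
So ceil(log2(9050)) = 14

bits = ceil(log2(9050)) = ceil(13.1437) = 14 bits


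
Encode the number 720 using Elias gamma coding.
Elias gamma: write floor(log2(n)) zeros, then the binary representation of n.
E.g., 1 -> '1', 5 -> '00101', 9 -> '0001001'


num_bits = floor(log2(720)) + 1 = 10
leading_zeros = num_bits - 1 = 9
binary(720) = 1011010000

Elias gamma(720) = '000000000' + '1011010000' = 0000000001011010000 (19 bits)


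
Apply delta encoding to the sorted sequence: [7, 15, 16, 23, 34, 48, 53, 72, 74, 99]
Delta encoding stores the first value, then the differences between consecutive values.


First value: 7
Deltas:
  15 - 7 = 8
  16 - 15 = 1
  23 - 16 = 7
  34 - 23 = 11
  48 - 34 = 14
  53 - 48 = 5
  72 - 53 = 19
  74 - 72 = 2
  99 - 74 = 25


Delta encoded: [7, 8, 1, 7, 11, 14, 5, 19, 2, 25]


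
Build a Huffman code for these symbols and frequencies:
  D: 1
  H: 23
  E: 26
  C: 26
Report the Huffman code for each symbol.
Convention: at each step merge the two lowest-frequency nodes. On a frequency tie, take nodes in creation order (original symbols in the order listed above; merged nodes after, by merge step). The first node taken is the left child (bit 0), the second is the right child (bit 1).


Huffman tree construction:
Step 1: Merge D(1) + H(23) = 24
Step 2: Merge (D+H)(24) + E(26) = 50
Step 3: Merge C(26) + ((D+H)+E)(50) = 76
Read each symbol's code off the tree from the root (left child = 0, right child = 1).

Codes:
  D: 100 (length 3)
  H: 101 (length 3)
  E: 11 (length 2)
  C: 0 (length 1)
Average code length: 150/76 = 1.9737 bits/symbol


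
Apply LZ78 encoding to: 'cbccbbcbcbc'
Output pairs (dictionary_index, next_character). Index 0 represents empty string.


LZ78 encoding steps:
Dictionary: {0: ''}
Step 1: w='' (idx 0), next='c' -> output (0, 'c'), add 'c' as idx 1
Step 2: w='' (idx 0), next='b' -> output (0, 'b'), add 'b' as idx 2
Step 3: w='c' (idx 1), next='c' -> output (1, 'c'), add 'cc' as idx 3
Step 4: w='b' (idx 2), next='b' -> output (2, 'b'), add 'bb' as idx 4
Step 5: w='c' (idx 1), next='b' -> output (1, 'b'), add 'cb' as idx 5
Step 6: w='cb' (idx 5), next='c' -> output (5, 'c'), add 'cbc' as idx 6


Encoded: [(0, 'c'), (0, 'b'), (1, 'c'), (2, 'b'), (1, 'b'), (5, 'c')]


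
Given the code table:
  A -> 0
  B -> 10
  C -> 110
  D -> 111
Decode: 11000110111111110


Decoding:
110 -> C
0 -> A
0 -> A
110 -> C
111 -> D
111 -> D
110 -> C


Result: CAACDDC


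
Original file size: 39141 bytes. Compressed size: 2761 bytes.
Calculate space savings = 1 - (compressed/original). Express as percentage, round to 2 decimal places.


ratio = compressed/original = 2761/39141 = 0.07054
savings = 1 - ratio = 1 - 0.07054 = 0.92946
as a percentage: 0.92946 * 100 = 92.95%

Space savings = 1 - 2761/39141 = 92.95%


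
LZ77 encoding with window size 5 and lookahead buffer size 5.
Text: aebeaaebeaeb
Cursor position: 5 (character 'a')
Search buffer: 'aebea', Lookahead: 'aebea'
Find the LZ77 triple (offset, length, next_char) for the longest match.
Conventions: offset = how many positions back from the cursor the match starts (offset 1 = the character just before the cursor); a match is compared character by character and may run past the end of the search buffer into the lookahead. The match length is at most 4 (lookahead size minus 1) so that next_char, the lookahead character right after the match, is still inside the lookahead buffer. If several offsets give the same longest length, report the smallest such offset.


Try each offset into the search buffer:
  offset=1 (pos 4, char 'a'): match length 1
  offset=2 (pos 3, char 'e'): match length 0
  offset=3 (pos 2, char 'b'): match length 0
  offset=4 (pos 1, char 'e'): match length 0
  offset=5 (pos 0, char 'a'): match length 4
Longest match has length 4 at offset 5.
next_char = character at position 5 + 4 = 9 -> 'a'

Best match: offset=5, length=4 (matching 'aebe' starting at position 0)
LZ77 triple: (5, 4, 'a')


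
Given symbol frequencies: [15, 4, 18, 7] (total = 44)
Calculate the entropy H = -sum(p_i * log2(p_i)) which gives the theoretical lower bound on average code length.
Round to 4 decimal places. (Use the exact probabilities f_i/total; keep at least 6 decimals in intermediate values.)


Per-symbol terms -p_i * log2(p_i) with p_i = f_i/44:
  p = 15/44 = 0.340909: log2(p) = -1.552541, -p*log2(p) = 0.529275
  p = 4/44 = 0.090909: log2(p) = -3.459432, -p*log2(p) = 0.314494
  p = 18/44 = 0.409091: log2(p) = -1.289507, -p*log2(p) = 0.527525
  p = 7/44 = 0.159091: log2(p) = -2.652077, -p*log2(p) = 0.421921
H = 0.529275 + 0.314494 + 0.527525 + 0.421921 = 1.793215

H = 1.7932 bits/symbol


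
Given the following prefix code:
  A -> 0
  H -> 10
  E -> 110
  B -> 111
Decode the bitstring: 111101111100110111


Decoding step by step:
Bits 111 -> B
Bits 10 -> H
Bits 111 -> B
Bits 110 -> E
Bits 0 -> A
Bits 110 -> E
Bits 111 -> B


Decoded message: BHBEAEB


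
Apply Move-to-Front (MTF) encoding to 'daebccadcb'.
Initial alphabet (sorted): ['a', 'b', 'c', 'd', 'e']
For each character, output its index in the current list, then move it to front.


MTF encoding:
'd': index 3 in ['a', 'b', 'c', 'd', 'e'] -> ['d', 'a', 'b', 'c', 'e']
'a': index 1 in ['d', 'a', 'b', 'c', 'e'] -> ['a', 'd', 'b', 'c', 'e']
'e': index 4 in ['a', 'd', 'b', 'c', 'e'] -> ['e', 'a', 'd', 'b', 'c']
'b': index 3 in ['e', 'a', 'd', 'b', 'c'] -> ['b', 'e', 'a', 'd', 'c']
'c': index 4 in ['b', 'e', 'a', 'd', 'c'] -> ['c', 'b', 'e', 'a', 'd']
'c': index 0 in ['c', 'b', 'e', 'a', 'd'] -> ['c', 'b', 'e', 'a', 'd']
'a': index 3 in ['c', 'b', 'e', 'a', 'd'] -> ['a', 'c', 'b', 'e', 'd']
'd': index 4 in ['a', 'c', 'b', 'e', 'd'] -> ['d', 'a', 'c', 'b', 'e']
'c': index 2 in ['d', 'a', 'c', 'b', 'e'] -> ['c', 'd', 'a', 'b', 'e']
'b': index 3 in ['c', 'd', 'a', 'b', 'e'] -> ['b', 'c', 'd', 'a', 'e']


Output: [3, 1, 4, 3, 4, 0, 3, 4, 2, 3]


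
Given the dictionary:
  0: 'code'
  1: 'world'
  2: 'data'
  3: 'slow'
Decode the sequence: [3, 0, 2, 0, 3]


Look up each index in the dictionary:
  3 -> 'slow'
  0 -> 'code'
  2 -> 'data'
  0 -> 'code'
  3 -> 'slow'

Decoded: "slow code data code slow"


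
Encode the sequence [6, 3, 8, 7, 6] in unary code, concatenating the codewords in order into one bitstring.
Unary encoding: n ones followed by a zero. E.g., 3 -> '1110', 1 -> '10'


Encode each number as n ones followed by a terminating 0:
  6 -> 1111110 (7 bits)
  3 -> 1110 (4 bits)
  8 -> 111111110 (9 bits)
  7 -> 11111110 (8 bits)
  6 -> 1111110 (7 bits)
Total length = 7 + 4 + 9 + 8 + 7 = 35 bits.

Unary([6, 3, 8, 7, 6]) = 11111101110111111110111111101111110 (35 bits)


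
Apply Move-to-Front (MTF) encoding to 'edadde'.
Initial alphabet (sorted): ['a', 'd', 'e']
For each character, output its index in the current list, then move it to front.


MTF encoding:
'e': index 2 in ['a', 'd', 'e'] -> ['e', 'a', 'd']
'd': index 2 in ['e', 'a', 'd'] -> ['d', 'e', 'a']
'a': index 2 in ['d', 'e', 'a'] -> ['a', 'd', 'e']
'd': index 1 in ['a', 'd', 'e'] -> ['d', 'a', 'e']
'd': index 0 in ['d', 'a', 'e'] -> ['d', 'a', 'e']
'e': index 2 in ['d', 'a', 'e'] -> ['e', 'd', 'a']


Output: [2, 2, 2, 1, 0, 2]


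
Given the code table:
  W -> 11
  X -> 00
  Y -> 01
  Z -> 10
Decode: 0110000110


Decoding:
01 -> Y
10 -> Z
00 -> X
01 -> Y
10 -> Z


Result: YZXYZ


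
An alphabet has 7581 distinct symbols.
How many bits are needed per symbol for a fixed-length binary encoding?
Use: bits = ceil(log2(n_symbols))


log2(7581) = 12.8882
Bracket: 2^12 = 4096 < 7581 <= 2^13 = 8192
So ceil(log2(7581)) = 13

bits = ceil(log2(7581)) = ceil(12.8882) = 13 bits


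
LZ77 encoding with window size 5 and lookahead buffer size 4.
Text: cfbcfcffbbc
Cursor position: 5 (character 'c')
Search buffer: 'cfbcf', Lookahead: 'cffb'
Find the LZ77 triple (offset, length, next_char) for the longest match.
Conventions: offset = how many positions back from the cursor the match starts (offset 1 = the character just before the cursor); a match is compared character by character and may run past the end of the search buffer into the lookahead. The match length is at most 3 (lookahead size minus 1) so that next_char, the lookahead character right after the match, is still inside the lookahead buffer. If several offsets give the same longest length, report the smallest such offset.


Try each offset into the search buffer:
  offset=1 (pos 4, char 'f'): match length 0
  offset=2 (pos 3, char 'c'): match length 2
  offset=3 (pos 2, char 'b'): match length 0
  offset=4 (pos 1, char 'f'): match length 0
  offset=5 (pos 0, char 'c'): match length 2
Longest match has length 2, found at offsets 2, 5; take the smallest, offset 2.
next_char = character at position 5 + 2 = 7 -> 'f'

Best match: offset=2, length=2 (matching 'cf' starting at position 3)
LZ77 triple: (2, 2, 'f')


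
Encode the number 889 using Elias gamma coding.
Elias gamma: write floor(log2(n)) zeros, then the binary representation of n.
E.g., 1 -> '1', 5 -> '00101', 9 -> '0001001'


num_bits = floor(log2(889)) + 1 = 10
leading_zeros = num_bits - 1 = 9
binary(889) = 1101111001

Elias gamma(889) = '000000000' + '1101111001' = 0000000001101111001 (19 bits)


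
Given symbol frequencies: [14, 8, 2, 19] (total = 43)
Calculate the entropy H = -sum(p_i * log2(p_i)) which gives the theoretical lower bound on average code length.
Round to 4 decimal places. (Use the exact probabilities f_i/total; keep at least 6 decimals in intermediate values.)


Per-symbol terms -p_i * log2(p_i) with p_i = f_i/43:
  p = 14/43 = 0.325581: log2(p) = -1.618910, -p*log2(p) = 0.527087
  p = 8/43 = 0.186047: log2(p) = -2.426265, -p*log2(p) = 0.451398
  p = 2/43 = 0.046512: log2(p) = -4.426265, -p*log2(p) = 0.205873
  p = 19/43 = 0.441860: log2(p) = -1.178337, -p*log2(p) = 0.520661
H = 0.527087 + 0.451398 + 0.205873 + 0.520661 = 1.705019

H = 1.705 bits/symbol


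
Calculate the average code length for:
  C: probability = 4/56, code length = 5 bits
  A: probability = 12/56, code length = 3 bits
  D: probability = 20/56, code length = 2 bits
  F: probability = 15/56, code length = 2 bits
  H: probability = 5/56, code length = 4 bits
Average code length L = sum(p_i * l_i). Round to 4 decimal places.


Weighted contributions p_i * l_i:
  C: (4/56) * 5 = 20/56
  A: (12/56) * 3 = 36/56
  D: (20/56) * 2 = 40/56
  F: (15/56) * 2 = 30/56
  H: (5/56) * 4 = 20/56
Sum = (20 + 36 + 40 + 30 + 20)/56 = 146/56

L = 146/56 = 2.6071 bits/symbol


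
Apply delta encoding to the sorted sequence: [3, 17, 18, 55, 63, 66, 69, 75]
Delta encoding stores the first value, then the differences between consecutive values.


First value: 3
Deltas:
  17 - 3 = 14
  18 - 17 = 1
  55 - 18 = 37
  63 - 55 = 8
  66 - 63 = 3
  69 - 66 = 3
  75 - 69 = 6


Delta encoded: [3, 14, 1, 37, 8, 3, 3, 6]


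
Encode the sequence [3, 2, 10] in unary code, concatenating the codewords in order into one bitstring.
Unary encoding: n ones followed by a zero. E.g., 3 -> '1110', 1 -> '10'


Encode each number as n ones followed by a terminating 0:
  3 -> 1110 (4 bits)
  2 -> 110 (3 bits)
  10 -> 11111111110 (11 bits)
Total length = 4 + 3 + 11 = 18 bits.

Unary([3, 2, 10]) = 111011011111111110 (18 bits)


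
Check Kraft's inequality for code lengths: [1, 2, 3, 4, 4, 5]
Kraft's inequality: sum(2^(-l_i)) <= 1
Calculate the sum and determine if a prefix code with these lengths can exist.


Sum = 2^(-1) + 2^(-2) + 2^(-3) + 2^(-4) + 2^(-4) + 2^(-5)
    = 0.5 + 0.25 + 0.125 + 0.0625 + 0.0625 + 0.03125
    = 33/32 = 1.03125
Since 1.03125 > 1, Kraft's inequality is NOT satisfied.
A prefix code with these lengths CANNOT exist.

Kraft sum = 1.03125. Not satisfied.


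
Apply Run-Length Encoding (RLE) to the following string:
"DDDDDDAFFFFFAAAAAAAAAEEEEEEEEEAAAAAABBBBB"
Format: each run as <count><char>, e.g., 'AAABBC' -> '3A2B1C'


Scanning runs left to right:
  i=0: run of 'D' x 6 -> '6D'
  i=6: run of 'A' x 1 -> '1A'
  i=7: run of 'F' x 5 -> '5F'
  i=12: run of 'A' x 9 -> '9A'
  i=21: run of 'E' x 9 -> '9E'
  i=30: run of 'A' x 6 -> '6A'
  i=36: run of 'B' x 5 -> '5B'

RLE = 6D1A5F9A9E6A5B


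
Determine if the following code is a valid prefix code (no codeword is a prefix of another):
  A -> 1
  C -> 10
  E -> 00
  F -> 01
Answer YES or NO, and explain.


Checking each pair (does one codeword prefix another?):
  A='1' vs C='10': prefix -- VIOLATION

NO -- this is NOT a valid prefix code. A (1) is a prefix of C (10).


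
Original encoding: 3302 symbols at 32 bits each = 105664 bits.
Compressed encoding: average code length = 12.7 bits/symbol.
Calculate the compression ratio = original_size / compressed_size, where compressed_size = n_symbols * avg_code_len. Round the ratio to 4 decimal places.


original_size = n_symbols * orig_bits = 3302 * 32 = 105664 bits
compressed_size = n_symbols * avg_code_len = 3302 * 12.7 = 41935.4 bits
ratio = original_size / compressed_size = 105664 / 41935.4 = 2.5197

Compression ratio = 2.5197


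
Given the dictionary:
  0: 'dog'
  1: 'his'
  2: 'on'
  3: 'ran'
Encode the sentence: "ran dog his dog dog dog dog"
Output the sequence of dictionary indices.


Look up each word in the dictionary:
  'ran' -> 3
  'dog' -> 0
  'his' -> 1
  'dog' -> 0
  'dog' -> 0
  'dog' -> 0
  'dog' -> 0

Encoded: [3, 0, 1, 0, 0, 0, 0]


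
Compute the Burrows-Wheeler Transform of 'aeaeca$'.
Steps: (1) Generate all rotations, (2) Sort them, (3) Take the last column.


Rotations (sorted):
  0: $aeaeca -> last char: a
  1: a$aeaec -> last char: c
  2: aeaeca$ -> last char: $
  3: aeca$ae -> last char: e
  4: ca$aeae -> last char: e
  5: eaeca$a -> last char: a
  6: eca$aea -> last char: a


BWT = ac$eeaa


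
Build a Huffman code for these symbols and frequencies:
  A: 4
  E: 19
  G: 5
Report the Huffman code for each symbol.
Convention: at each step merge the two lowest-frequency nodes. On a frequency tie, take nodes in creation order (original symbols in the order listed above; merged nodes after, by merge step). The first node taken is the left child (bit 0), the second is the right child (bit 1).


Huffman tree construction:
Step 1: Merge A(4) + G(5) = 9
Step 2: Merge (A+G)(9) + E(19) = 28
Read each symbol's code off the tree from the root (left child = 0, right child = 1).

Codes:
  A: 00 (length 2)
  E: 1 (length 1)
  G: 01 (length 2)
Average code length: 37/28 = 1.3214 bits/symbol


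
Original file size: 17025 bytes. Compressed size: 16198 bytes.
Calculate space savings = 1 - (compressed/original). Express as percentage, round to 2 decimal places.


ratio = compressed/original = 16198/17025 = 0.951424
savings = 1 - ratio = 1 - 0.951424 = 0.048576
as a percentage: 0.048576 * 100 = 4.86%

Space savings = 1 - 16198/17025 = 4.86%


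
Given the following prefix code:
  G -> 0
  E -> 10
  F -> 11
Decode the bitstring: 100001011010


Decoding step by step:
Bits 10 -> E
Bits 0 -> G
Bits 0 -> G
Bits 0 -> G
Bits 10 -> E
Bits 11 -> F
Bits 0 -> G
Bits 10 -> E


Decoded message: EGGGEFGE
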